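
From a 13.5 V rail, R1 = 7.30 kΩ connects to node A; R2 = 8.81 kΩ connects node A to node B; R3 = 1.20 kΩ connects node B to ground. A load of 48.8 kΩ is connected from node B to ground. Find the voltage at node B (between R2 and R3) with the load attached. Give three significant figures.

V ≈ 0.915 V

At node B, R3 is in parallel with the load: R3‖R_L = 1.171 kΩ.
Below node A the resistance is R2 + (R3‖R_L) = 9.981 kΩ, so V_A = 13.5 × 9.981/17.28 = 7.797 V.
Then V_B = V_A × (R3‖R_L)/(R2 + R3‖R_L) = 7.797 × 1.171/9.981 = 0.915 V.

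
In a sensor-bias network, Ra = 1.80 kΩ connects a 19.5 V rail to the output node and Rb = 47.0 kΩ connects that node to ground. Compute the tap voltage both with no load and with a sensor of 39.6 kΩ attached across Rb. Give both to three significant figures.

Open-circuit: V = 19.5 × 47.0/(1.80 + 47.0) = 18.8 V.
With the load, Rb becomes Rb‖R_L = 21.49 kΩ, so V = 19.5 × 21.49/23.29 = 18.0 V.

Unloaded: 18.8 V; loaded: 18.0 V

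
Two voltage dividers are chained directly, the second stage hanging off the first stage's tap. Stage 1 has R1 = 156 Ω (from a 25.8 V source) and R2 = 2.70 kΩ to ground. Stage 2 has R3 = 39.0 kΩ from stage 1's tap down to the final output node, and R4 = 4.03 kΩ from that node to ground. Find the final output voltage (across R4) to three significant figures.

V_out ≈ 2.28 V

Stage 2 presents R3+R4 = 43030 Ω as a load on stage 1's tap.
Stage 1's lower leg becomes R2‖(R3+R4) = 2541 Ω, so V_mid = 25.8 × 2541/2697 = 24.31 V.
Stage 2 is itself unloaded: V_out = V_mid × R4/(R3+R4) = 24.31 × 4030/43030 = 2.28 V.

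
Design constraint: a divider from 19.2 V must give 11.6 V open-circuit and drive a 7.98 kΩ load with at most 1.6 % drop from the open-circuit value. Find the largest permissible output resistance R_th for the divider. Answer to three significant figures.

Loading drop = R_th/(R_th + R_L) ≤ 0.0160, so R_th ≤ R_L · ε/(1−ε) = 7.98 kΩ × 0.0160/0.9840 = 130 Ω.

R_th ≤ 130 Ω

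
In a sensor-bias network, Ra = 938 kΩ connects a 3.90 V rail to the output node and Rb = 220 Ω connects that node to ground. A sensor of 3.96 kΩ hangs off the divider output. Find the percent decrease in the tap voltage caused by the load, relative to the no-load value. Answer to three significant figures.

The divider's output (Thévenin) resistance is Ra‖Rb = 219.9 Ω.
Fractional drop under load = R_th/(R_th + R_L) = 219.9 / (219.9 + 3960) = 0.05262.
So the output falls by 5.26 %.

5.26 %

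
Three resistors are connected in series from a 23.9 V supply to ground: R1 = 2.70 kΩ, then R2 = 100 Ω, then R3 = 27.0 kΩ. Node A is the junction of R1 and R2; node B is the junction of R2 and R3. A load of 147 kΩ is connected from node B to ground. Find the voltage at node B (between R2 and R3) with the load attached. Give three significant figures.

V ≈ 21.3 V

At node B, R3 is in parallel with the load: R3‖R_L = 22810 Ω.
Below node A the resistance is R2 + (R3‖R_L) = 22910 Ω, so V_A = 23.9 × 22910/25610 = 21.38 V.
Then V_B = V_A × (R3‖R_L)/(R2 + R3‖R_L) = 21.38 × 22810/22910 = 21.3 V.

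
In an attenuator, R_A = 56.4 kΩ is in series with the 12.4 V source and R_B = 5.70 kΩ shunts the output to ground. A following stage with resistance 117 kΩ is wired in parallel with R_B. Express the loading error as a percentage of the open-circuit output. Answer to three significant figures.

The divider's output (Thévenin) resistance is R_A‖R_B = 5.177 kΩ.
Fractional drop under load = R_th/(R_th + R_L) = 5.177 / (5.177 + 117) = 0.04237.
So the output falls by 4.24 %.

4.24 %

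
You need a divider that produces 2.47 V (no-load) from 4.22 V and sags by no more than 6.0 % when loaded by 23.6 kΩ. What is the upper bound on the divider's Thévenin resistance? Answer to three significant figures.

R_th ≤ 1.51 kΩ

Loading drop = R_th/(R_th + R_L) ≤ 0.0600, so R_th ≤ R_L · ε/(1−ε) = 23.6 kΩ × 0.0600/0.9400 = 1.51 kΩ.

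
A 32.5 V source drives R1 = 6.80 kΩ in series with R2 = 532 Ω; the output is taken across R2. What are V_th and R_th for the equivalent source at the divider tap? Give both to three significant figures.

V_th is the open-circuit tap voltage: 32.5 × 532/(6800 + 532) = 2.36 V.
With the supply zeroed, R1 and R2 appear in parallel from the tap: R_th = R1‖R2 = (6800 × 532)/7332 = 493 Ω.

V_th = 2.36 V, R_th = 493 Ω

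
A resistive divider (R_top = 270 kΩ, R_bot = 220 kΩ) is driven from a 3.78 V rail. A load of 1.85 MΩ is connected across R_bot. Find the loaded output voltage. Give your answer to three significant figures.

V_out ≈ 1.59 V

The load sits in parallel with R_bot: R_bot‖R_L = (220 × 1850) / (220 + 1850) = 196.6 kΩ.
V_out = 3.78 × 196.6 / (270 + 196.6) = 3.78 × 196.6/466.6 = 1.59 V.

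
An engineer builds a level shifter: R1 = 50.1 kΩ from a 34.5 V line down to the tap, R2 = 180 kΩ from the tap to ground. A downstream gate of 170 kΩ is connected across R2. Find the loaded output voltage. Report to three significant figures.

V_out ≈ 21.9 V

The load sits in parallel with R2: R2‖R_L = (180 × 170) / (180 + 170) = 87.43 kΩ.
V_out = 34.5 × 87.43 / (50.1 + 87.43) = 34.5 × 87.43/137.5 = 21.9 V.
(Unloaded it would have been 27.0 V.)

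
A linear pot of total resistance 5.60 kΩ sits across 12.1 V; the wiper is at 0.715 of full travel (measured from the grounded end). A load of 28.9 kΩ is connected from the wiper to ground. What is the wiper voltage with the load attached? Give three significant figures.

The wiper splits the pot into (1−α)R = 1.596 kΩ above and αR = 4.004 kΩ below.
Lower section ‖ load = 3.517 kΩ.
V_wiper = 12.1 × 3.517/(1.596 + 3.517) = 8.32 V.

V ≈ 8.32 V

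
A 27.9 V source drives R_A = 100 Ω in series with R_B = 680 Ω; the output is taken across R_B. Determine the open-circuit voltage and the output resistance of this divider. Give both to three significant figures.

V_th is the open-circuit tap voltage: 27.9 × 680/(100 + 680) = 24.3 V.
With the supply zeroed, R_A and R_B appear in parallel from the tap: R_th = R_A‖R_B = (100 × 680)/780.0 = 87.2 Ω.

V_th = 24.3 V, R_th = 87.2 Ω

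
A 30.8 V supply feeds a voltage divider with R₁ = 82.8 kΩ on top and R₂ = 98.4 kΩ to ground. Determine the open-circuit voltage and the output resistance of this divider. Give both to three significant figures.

V_th = 16.7 V, R_th = 45.0 kΩ

V_th is the open-circuit tap voltage: 30.8 × 98.4/(82.8 + 98.4) = 16.7 V.
With the supply zeroed, R₁ and R₂ appear in parallel from the tap: R_th = R₁‖R₂ = (82.8 × 98.4)/181.2 = 45.0 kΩ.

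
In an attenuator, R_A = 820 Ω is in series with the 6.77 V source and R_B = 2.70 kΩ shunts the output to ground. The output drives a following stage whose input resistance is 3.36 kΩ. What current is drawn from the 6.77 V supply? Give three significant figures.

I ≈ 2.92 mA

R_B‖R_L = 1497 Ω, so the source sees R_A + R_B‖R_L = 2317 Ω.
I = 6.77 V / 2317 Ω = 2.92 mA.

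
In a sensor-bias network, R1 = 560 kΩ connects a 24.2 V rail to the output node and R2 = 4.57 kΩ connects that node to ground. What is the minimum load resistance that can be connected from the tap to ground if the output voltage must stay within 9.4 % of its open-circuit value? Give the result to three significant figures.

Output resistance R_th = R1‖R2 = (560 × 4.57)/564.6 = 4.533 kΩ.
The fractional drop is R_th/(R_th + R_L); requiring this ≤ 0.0940 gives R_L ≥ R_th(1/0.0940 − 1) = 4.533 × 9.638 = 43.7 kΩ.

R_L(min) ≈ 43.7 kΩ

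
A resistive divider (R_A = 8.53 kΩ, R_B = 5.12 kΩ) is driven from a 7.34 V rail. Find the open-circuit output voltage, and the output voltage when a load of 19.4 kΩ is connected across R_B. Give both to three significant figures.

Unloaded: 2.75 V; loaded: 2.36 V

Open-circuit: V = 7.34 × 5.12/(8.53 + 5.12) = 2.75 V.
With the load, R_B becomes R_B‖R_L = 4.051 kΩ, so V = 7.34 × 4.051/12.58 = 2.36 V.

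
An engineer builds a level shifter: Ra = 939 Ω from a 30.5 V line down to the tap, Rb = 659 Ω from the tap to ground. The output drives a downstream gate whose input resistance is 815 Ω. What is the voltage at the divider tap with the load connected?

The load sits in parallel with Rb: Rb‖R_L = (659 × 815) / (659 + 815) = 364.4 Ω.
V_out = 30.5 × 364.4 / (939 + 364.4) = 30.5 × 364.4/1303 = 8.53 V.

V_out ≈ 8.53 V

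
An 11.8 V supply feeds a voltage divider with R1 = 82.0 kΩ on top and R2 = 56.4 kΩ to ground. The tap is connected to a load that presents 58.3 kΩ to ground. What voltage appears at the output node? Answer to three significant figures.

V_out ≈ 3.06 V

The load sits in parallel with R2: R2‖R_L = (56.4 × 58.3) / (56.4 + 58.3) = 28.67 kΩ.
V_out = 11.8 × 28.67 / (82.0 + 28.67) = 11.8 × 28.67/110.7 = 3.06 V.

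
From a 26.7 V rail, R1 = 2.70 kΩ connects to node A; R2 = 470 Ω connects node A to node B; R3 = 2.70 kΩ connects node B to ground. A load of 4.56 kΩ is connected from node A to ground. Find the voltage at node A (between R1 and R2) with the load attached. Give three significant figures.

Below node A the series string R2+R3 = 3170 Ω sits in parallel with the 4560 Ω load: 1870 Ω.
V_A = 26.7 × 1870/(2700 + 1870) = 10.9 V.

V ≈ 10.9 V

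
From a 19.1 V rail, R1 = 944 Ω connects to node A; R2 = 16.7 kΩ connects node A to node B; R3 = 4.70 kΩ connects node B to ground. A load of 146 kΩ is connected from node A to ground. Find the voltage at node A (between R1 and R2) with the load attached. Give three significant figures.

V ≈ 18.2 V

Below node A the series string R2+R3 = 21400 Ω sits in parallel with the 146000 Ω load: 18660 Ω.
V_A = 19.1 × 18660/(944 + 18660) = 18.2 V.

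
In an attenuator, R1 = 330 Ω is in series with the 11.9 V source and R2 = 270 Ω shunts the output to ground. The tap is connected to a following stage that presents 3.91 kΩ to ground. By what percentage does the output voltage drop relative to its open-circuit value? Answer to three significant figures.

The divider's output (Thévenin) resistance is R1‖R2 = 148.5 Ω.
Fractional drop under load = R_th/(R_th + R_L) = 148.5 / (148.5 + 3910) = 0.03659.
So the output falls by 3.66 %.

3.66 %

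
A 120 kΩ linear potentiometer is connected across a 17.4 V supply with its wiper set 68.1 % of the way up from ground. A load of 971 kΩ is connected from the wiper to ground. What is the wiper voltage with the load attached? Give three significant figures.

V ≈ 11.5 V

The wiper splits the pot into (1−α)R = 38.28 kΩ above and αR = 81.72 kΩ below.
Lower section ‖ load = 75.38 kΩ.
V_wiper = 17.4 × 75.38/(38.28 + 75.38) = 11.5 V.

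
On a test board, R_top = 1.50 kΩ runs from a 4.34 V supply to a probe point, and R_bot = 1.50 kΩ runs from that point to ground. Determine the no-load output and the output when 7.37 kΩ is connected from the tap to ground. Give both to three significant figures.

Unloaded: 2.17 V; loaded: 1.97 V

Open-circuit: V = 4.34 × 1.50/(1.50 + 1.50) = 2.17 V.
With the load, R_bot becomes R_bot‖R_L = 1.246 kΩ, so V = 4.34 × 1.246/2.746 = 1.97 V.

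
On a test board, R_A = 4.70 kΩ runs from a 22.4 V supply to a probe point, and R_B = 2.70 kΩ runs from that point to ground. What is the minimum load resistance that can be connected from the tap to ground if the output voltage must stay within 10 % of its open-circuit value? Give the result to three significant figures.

Output resistance R_th = R_A‖R_B = (4.70 × 2.70)/7.400 = 1.715 kΩ.
The fractional drop is R_th/(R_th + R_L); requiring this ≤ 0.100 gives R_L ≥ R_th(1/0.100 − 1) = 1.715 × 9.000 = 15.4 kΩ.

R_L(min) ≈ 15.4 kΩ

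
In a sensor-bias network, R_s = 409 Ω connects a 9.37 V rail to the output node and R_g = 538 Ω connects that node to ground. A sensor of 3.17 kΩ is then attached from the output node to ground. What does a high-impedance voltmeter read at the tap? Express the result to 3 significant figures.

V_out ≈ 4.96 V

The load sits in parallel with R_g: R_g‖R_L = (538 × 3170) / (538 + 3170) = 459.9 Ω.
V_out = 9.37 × 459.9 / (409 + 459.9) = 9.37 × 459.9/868.9 = 4.96 V.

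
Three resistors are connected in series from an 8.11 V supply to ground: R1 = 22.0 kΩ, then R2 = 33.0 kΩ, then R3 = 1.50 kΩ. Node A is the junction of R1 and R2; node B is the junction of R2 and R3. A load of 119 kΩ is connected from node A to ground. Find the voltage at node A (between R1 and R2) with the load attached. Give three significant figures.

V ≈ 4.45 V

Below node A the series string R2+R3 = 34.50 kΩ sits in parallel with the 119 kΩ load: 26.75 kΩ.
V_A = 8.11 × 26.75/(22.0 + 26.75) = 4.45 V.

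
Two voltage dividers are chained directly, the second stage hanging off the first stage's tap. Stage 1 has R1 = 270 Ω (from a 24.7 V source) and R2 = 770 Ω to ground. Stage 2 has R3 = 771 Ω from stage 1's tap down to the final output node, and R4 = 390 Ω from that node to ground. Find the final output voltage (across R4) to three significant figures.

V_out ≈ 5.24 V

Stage 2 presents R3+R4 = 1161 Ω as a load on stage 1's tap.
Stage 1's lower leg becomes R2‖(R3+R4) = 463.0 Ω, so V_mid = 24.7 × 463.0/733.0 = 15.60 V.
Stage 2 is itself unloaded: V_out = V_mid × R4/(R3+R4) = 15.60 × 390/1161 = 5.24 V.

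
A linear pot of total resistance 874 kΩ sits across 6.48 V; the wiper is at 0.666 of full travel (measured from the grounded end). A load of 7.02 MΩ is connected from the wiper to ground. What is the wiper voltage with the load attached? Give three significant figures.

V ≈ 4.20 V

The wiper splits the pot into (1−α)R = 291.9 kΩ above and αR = 582.1 kΩ below.
Lower section ‖ load = 537.5 kΩ.
V_wiper = 6.48 × 537.5/(291.9 + 537.5) = 4.20 V.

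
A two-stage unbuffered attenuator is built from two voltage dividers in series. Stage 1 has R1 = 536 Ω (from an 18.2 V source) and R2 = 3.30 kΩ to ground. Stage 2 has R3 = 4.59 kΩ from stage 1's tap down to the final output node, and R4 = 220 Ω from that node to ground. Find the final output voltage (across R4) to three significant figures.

Stage 2 presents R3+R4 = 4810 Ω as a load on stage 1's tap.
Stage 1's lower leg becomes R2‖(R3+R4) = 1957 Ω, so V_mid = 18.2 × 1957/2493 = 14.29 V.
Stage 2 is itself unloaded: V_out = V_mid × R4/(R3+R4) = 14.29 × 220/4810 = 0.653 V.

V_out ≈ 0.653 V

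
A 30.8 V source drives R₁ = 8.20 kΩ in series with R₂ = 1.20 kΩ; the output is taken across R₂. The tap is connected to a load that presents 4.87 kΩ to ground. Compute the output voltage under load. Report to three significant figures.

The load sits in parallel with R₂: R₂‖R_L = (1.20 × 4.87) / (1.20 + 4.87) = 0.9628 kΩ.
V_out = 30.8 × 0.9628 / (8.20 + 0.9628) = 30.8 × 0.9628/9.163 = 3.24 V.
(Unloaded it would have been 3.93 V.)

V_out ≈ 3.24 V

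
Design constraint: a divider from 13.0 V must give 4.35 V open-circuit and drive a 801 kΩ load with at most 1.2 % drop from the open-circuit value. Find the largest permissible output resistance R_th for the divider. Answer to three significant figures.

R_th ≤ 9.73 kΩ

Loading drop = R_th/(R_th + R_L) ≤ 0.0120, so R_th ≤ R_L · ε/(1−ε) = 801 kΩ × 0.0120/0.9880 = 9.73 kΩ.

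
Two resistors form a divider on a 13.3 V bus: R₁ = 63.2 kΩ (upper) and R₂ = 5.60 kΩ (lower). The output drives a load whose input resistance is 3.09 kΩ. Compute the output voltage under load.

The load sits in parallel with R₂: R₂‖R_L = (5.60 × 3.09) / (5.60 + 3.09) = 1.991 kΩ.
V_out = 13.3 × 1.991 / (63.2 + 1.991) = 13.3 × 1.991/65.19 = 0.406 V.

V_out ≈ 0.406 V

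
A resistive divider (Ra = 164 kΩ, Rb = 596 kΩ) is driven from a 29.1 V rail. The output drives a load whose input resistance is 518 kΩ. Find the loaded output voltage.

The load sits in parallel with Rb: Rb‖R_L = (596 × 518) / (596 + 518) = 277.1 kΩ.
V_out = 29.1 × 277.1 / (164 + 277.1) = 29.1 × 277.1/441.1 = 18.3 V.

V_out ≈ 18.3 V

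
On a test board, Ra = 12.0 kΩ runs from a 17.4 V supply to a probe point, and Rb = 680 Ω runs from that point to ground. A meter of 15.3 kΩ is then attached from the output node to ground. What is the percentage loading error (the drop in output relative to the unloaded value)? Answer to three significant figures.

4.04 %

The divider's output (Thévenin) resistance is Ra‖Rb = 643.5 Ω.
Fractional drop under load = R_th/(R_th + R_L) = 643.5 / (643.5 + 15300) = 0.04036.
So the output falls by 4.04 %.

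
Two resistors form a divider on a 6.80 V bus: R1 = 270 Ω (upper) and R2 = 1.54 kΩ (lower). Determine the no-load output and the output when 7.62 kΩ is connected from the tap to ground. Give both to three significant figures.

Unloaded: 5.79 V; loaded: 5.62 V

Open-circuit: V = 6.80 × 1540/(270 + 1540) = 5.79 V.
With the load, R2 becomes R2‖R_L = 1281 Ω, so V = 6.80 × 1281/1551 = 5.62 V.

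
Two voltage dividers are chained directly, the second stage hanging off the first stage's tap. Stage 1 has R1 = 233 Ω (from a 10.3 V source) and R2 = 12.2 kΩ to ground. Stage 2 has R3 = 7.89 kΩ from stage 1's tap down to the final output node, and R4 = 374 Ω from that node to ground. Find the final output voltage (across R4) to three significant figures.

V_out ≈ 0.445 V

Stage 2 presents R3+R4 = 8264 Ω as a load on stage 1's tap.
Stage 1's lower leg becomes R2‖(R3+R4) = 4927 Ω, so V_mid = 10.3 × 4927/5160 = 9.835 V.
Stage 2 is itself unloaded: V_out = V_mid × R4/(R3+R4) = 9.835 × 374/8264 = 0.445 V.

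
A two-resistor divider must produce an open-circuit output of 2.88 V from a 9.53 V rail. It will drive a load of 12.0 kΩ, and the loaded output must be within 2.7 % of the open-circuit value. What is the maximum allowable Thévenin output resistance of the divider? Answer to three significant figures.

Loading drop = R_th/(R_th + R_L) ≤ 0.0270, so R_th ≤ R_L · ε/(1−ε) = 12.0 kΩ × 0.0270/0.9730 = 333 Ω.

R_th ≤ 333 Ω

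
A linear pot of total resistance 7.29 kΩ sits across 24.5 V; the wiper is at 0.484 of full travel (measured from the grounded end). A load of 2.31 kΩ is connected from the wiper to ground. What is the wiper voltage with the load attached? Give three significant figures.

The wiper splits the pot into (1−α)R = 3.762 kΩ above and αR = 3.528 kΩ below.
Lower section ‖ load = 1.396 kΩ.
V_wiper = 24.5 × 1.396/(3.762 + 1.396) = 6.63 V.

V ≈ 6.63 V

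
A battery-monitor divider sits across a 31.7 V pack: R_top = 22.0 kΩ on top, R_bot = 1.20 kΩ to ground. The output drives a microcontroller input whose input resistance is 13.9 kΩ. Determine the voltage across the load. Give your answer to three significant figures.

The load sits in parallel with R_bot: R_bot‖R_L = (1.20 × 13.9) / (1.20 + 13.9) = 1.105 kΩ.
V_out = 31.7 × 1.105 / (22.0 + 1.105) = 31.7 × 1.105/23.10 = 1.52 V.

V_out ≈ 1.52 V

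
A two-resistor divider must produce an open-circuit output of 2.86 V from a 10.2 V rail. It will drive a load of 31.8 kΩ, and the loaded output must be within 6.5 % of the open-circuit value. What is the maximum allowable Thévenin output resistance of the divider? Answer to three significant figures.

R_th ≤ 2.21 kΩ

Loading drop = R_th/(R_th + R_L) ≤ 0.0650, so R_th ≤ R_L · ε/(1−ε) = 31.8 kΩ × 0.0650/0.9350 = 2.21 kΩ.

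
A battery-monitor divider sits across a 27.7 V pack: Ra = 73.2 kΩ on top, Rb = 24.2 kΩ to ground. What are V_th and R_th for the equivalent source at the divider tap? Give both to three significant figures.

V_th = 6.88 V, R_th = 18.2 kΩ

V_th is the open-circuit tap voltage: 27.7 × 24.2/(73.2 + 24.2) = 6.88 V.
With the supply zeroed, Ra and Rb appear in parallel from the tap: R_th = Ra‖Rb = (73.2 × 24.2)/97.40 = 18.2 kΩ.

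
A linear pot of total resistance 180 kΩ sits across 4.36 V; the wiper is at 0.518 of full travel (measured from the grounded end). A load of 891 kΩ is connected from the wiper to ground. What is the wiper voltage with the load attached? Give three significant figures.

The wiper splits the pot into (1−α)R = 86.76 kΩ above and αR = 93.24 kΩ below.
Lower section ‖ load = 84.41 kΩ.
V_wiper = 4.36 × 84.41/(86.76 + 84.41) = 2.15 V.

V ≈ 2.15 V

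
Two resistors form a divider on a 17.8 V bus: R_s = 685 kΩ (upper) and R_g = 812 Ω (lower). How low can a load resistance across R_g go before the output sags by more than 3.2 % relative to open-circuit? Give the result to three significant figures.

R_L(min) ≈ 24.5 kΩ

Output resistance R_th = R_s‖R_g = (685000 × 812)/685800 = 811.0 Ω.
The fractional drop is R_th/(R_th + R_L); requiring this ≤ 0.0320 gives R_L ≥ R_th(1/0.0320 − 1) = 811.0 × 30.25 = 24.5 kΩ.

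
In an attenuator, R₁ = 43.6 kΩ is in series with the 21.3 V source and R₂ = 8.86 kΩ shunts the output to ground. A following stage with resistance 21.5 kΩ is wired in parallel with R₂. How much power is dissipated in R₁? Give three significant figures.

P ≈ 7.95 mW

Total resistance from the source is R₁ + (R₂‖R_L) = 49.87 kΩ, so I = 21.3/49.87 kΩ = 0.4271 mA.
P = I²·R₁ = (0.4271 mA)² × 43.6 kΩ = 7.95 mW.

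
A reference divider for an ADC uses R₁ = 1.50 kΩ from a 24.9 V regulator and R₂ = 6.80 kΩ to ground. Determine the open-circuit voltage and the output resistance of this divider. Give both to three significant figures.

V_th is the open-circuit tap voltage: 24.9 × 6.80/(1.50 + 6.80) = 20.4 V.
With the supply zeroed, R₁ and R₂ appear in parallel from the tap: R_th = R₁‖R₂ = (1.50 × 6.80)/8.300 = 1.23 kΩ.

V_th = 20.4 V, R_th = 1.23 kΩ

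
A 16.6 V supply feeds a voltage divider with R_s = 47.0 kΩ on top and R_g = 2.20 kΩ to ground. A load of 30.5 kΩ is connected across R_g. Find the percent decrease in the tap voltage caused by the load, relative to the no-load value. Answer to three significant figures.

The divider's output (Thévenin) resistance is R_s‖R_g = 2.102 kΩ.
Fractional drop under load = R_th/(R_th + R_L) = 2.102 / (2.102 + 30.5) = 0.06446.
So the output falls by 6.45 %.

6.45 %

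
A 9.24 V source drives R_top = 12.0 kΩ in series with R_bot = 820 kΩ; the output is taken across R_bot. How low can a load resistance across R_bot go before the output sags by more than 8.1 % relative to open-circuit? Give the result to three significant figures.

Output resistance R_th = R_top‖R_bot = (12.0 × 820)/832.0 = 11.83 kΩ.
The fractional drop is R_th/(R_th + R_L); requiring this ≤ 0.0810 gives R_L ≥ R_th(1/0.0810 − 1) = 11.83 × 11.35 = 134 kΩ.

R_L(min) ≈ 134 kΩ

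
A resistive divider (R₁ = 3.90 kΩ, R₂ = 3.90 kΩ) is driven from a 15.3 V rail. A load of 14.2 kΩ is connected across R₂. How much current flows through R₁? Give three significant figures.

I ≈ 2.20 mA

R₂‖R_L = 3.060 kΩ, so the source sees R₁ + R₂‖R_L = 6.960 kΩ.
I = 15.3 V / 6.960 kΩ = 2.20 mA.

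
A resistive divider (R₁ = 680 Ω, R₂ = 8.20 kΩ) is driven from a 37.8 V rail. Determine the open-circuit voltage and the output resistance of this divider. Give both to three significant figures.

V_th is the open-circuit tap voltage: 37.8 × 8200/(680 + 8200) = 34.9 V.
With the supply zeroed, R₁ and R₂ appear in parallel from the tap: R_th = R₁‖R₂ = (680 × 8200)/8880 = 628 Ω.

V_th = 34.9 V, R_th = 628 Ω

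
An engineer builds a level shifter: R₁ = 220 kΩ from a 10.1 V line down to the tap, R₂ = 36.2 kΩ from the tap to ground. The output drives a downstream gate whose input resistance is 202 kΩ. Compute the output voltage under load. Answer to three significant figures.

V_out ≈ 1.24 V

The load sits in parallel with R₂: R₂‖R_L = (36.2 × 202) / (36.2 + 202) = 30.70 kΩ.
V_out = 10.1 × 30.70 / (220 + 30.70) = 10.1 × 30.70/250.7 = 1.24 V.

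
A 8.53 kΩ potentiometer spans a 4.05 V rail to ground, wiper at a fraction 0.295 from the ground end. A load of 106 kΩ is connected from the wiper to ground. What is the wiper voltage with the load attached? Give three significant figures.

V ≈ 1.18 V

The wiper splits the pot into (1−α)R = 6.014 kΩ above and αR = 2.516 kΩ below.
Lower section ‖ load = 2.458 kΩ.
V_wiper = 4.05 × 2.458/(6.014 + 2.458) = 1.18 V.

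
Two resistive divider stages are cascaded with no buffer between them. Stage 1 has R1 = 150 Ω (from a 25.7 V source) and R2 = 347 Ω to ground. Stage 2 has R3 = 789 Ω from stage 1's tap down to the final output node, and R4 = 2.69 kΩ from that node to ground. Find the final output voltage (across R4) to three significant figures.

Stage 2 presents R3+R4 = 3479 Ω as a load on stage 1's tap.
Stage 1's lower leg becomes R2‖(R3+R4) = 315.5 Ω, so V_mid = 25.7 × 315.5/465.5 = 17.42 V.
Stage 2 is itself unloaded: V_out = V_mid × R4/(R3+R4) = 17.42 × 2690/3479 = 13.5 V.

V_out ≈ 13.5 V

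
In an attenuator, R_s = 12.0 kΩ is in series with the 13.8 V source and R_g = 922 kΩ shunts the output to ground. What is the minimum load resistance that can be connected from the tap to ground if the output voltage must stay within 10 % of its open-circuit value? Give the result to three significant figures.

Output resistance R_th = R_s‖R_g = (12.0 × 922)/934.0 = 11.85 kΩ.
The fractional drop is R_th/(R_th + R_L); requiring this ≤ 0.100 gives R_L ≥ R_th(1/0.100 − 1) = 11.85 × 9.000 = 107 kΩ.

R_L(min) ≈ 107 kΩ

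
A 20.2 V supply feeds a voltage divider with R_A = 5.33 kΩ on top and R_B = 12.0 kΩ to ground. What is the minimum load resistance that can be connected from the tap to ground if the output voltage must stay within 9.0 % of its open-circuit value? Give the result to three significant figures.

Output resistance R_th = R_A‖R_B = (5.33 × 12.0)/17.33 = 3.691 kΩ.
The fractional drop is R_th/(R_th + R_L); requiring this ≤ 0.0900 gives R_L ≥ R_th(1/0.0900 − 1) = 3.691 × 10.11 = 37.3 kΩ.

R_L(min) ≈ 37.3 kΩ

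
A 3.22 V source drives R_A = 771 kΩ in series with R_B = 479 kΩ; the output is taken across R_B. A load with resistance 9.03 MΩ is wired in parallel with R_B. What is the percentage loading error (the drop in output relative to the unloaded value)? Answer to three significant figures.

3.17 %

The divider's output (Thévenin) resistance is R_A‖R_B = 295.4 kΩ.
Fractional drop under load = R_th/(R_th + R_L) = 295.4 / (295.4 + 9030) = 0.03168.
So the output falls by 3.17 %.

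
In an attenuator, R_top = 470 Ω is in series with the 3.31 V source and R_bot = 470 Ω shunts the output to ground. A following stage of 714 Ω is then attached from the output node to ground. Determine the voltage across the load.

V_out ≈ 1.25 V

The load sits in parallel with R_bot: R_bot‖R_L = (470 × 714) / (470 + 714) = 283.4 Ω.
V_out = 3.31 × 283.4 / (470 + 283.4) = 3.31 × 283.4/753.4 = 1.25 V.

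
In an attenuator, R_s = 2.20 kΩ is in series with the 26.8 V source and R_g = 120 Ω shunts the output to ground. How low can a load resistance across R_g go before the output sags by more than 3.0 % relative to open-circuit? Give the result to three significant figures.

Output resistance R_th = R_s‖R_g = (2200 × 120)/2320 = 113.8 Ω.
The fractional drop is R_th/(R_th + R_L); requiring this ≤ 0.0300 gives R_L ≥ R_th(1/0.0300 − 1) = 113.8 × 32.33 = 3.68 kΩ.

R_L(min) ≈ 3.68 kΩ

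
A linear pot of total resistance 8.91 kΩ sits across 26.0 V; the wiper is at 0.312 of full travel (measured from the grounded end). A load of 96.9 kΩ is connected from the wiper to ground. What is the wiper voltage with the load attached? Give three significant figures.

V ≈ 7.95 V

The wiper splits the pot into (1−α)R = 6.130 kΩ above and αR = 2.780 kΩ below.
Lower section ‖ load = 2.702 kΩ.
V_wiper = 26.0 × 2.702/(6.130 + 2.702) = 7.95 V.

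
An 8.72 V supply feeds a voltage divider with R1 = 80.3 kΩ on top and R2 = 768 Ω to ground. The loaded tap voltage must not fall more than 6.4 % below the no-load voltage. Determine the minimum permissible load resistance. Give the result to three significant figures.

Output resistance R_th = R1‖R2 = (80300 × 768)/81070 = 760.7 Ω.
The fractional drop is R_th/(R_th + R_L); requiring this ≤ 0.0640 gives R_L ≥ R_th(1/0.0640 − 1) = 760.7 × 14.62 = 11.1 kΩ.

R_L(min) ≈ 11.1 kΩ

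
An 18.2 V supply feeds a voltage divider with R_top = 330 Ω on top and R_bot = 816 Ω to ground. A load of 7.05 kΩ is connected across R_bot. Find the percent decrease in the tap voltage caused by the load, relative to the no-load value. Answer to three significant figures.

3.23 %

The divider's output (Thévenin) resistance is R_top‖R_bot = 235.0 Ω.
Fractional drop under load = R_th/(R_th + R_L) = 235.0 / (235.0 + 7050) = 0.03225.
So the output falls by 3.23 %.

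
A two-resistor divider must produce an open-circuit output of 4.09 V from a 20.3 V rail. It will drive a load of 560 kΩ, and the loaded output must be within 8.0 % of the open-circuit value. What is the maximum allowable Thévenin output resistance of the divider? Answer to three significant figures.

R_th ≤ 48.7 kΩ

Loading drop = R_th/(R_th + R_L) ≤ 0.0800, so R_th ≤ R_L · ε/(1−ε) = 560 kΩ × 0.0800/0.9200 = 48.7 kΩ.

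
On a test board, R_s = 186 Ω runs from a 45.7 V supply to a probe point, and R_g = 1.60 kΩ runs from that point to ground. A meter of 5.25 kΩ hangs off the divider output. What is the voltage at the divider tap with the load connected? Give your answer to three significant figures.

The load sits in parallel with R_g: R_g‖R_L = (1600 × 5250) / (1600 + 5250) = 1226 Ω.
V_out = 45.7 × 1226 / (186 + 1226) = 45.7 × 1226/1412 = 39.7 V.
(Unloaded it would have been 40.9 V.)

V_out ≈ 39.7 V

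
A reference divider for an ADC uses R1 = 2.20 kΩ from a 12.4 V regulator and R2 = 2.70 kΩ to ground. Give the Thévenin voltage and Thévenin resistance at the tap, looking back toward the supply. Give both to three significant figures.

V_th = 6.83 V, R_th = 1.21 kΩ

V_th is the open-circuit tap voltage: 12.4 × 2.70/(2.20 + 2.70) = 6.83 V.
With the supply zeroed, R1 and R2 appear in parallel from the tap: R_th = R1‖R2 = (2.20 × 2.70)/4.900 = 1.21 kΩ.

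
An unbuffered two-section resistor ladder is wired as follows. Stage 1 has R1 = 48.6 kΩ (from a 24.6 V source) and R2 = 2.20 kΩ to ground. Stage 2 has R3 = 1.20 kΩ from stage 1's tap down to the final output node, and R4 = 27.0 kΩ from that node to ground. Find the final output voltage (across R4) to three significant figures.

Stage 2 presents R3+R4 = 28.20 kΩ as a load on stage 1's tap.
Stage 1's lower leg becomes R2‖(R3+R4) = 2.041 kΩ, so V_mid = 24.6 × 2.041/50.64 = 0.9914 V.
Stage 2 is itself unloaded: V_out = V_mid × R4/(R3+R4) = 0.9914 × 27.0/28.20 = 0.949 V.

V_out ≈ 0.949 V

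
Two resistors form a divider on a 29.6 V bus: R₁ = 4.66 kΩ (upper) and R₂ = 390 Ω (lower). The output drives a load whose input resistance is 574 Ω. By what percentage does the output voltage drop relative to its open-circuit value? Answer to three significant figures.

The divider's output (Thévenin) resistance is R₁‖R₂ = 359.9 Ω.
Fractional drop under load = R_th/(R_th + R_L) = 359.9 / (359.9 + 574) = 0.3854.
So the output falls by 38.5 %.

38.5 %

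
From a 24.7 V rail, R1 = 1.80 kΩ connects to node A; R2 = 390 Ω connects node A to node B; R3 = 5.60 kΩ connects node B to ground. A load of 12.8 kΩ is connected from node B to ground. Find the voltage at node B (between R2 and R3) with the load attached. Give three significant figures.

V ≈ 15.8 V

At node B, R3 is in parallel with the load: R3‖R_L = 3896 Ω.
Below node A the resistance is R2 + (R3‖R_L) = 4286 Ω, so V_A = 24.7 × 4286/6086 = 17.39 V.
Then V_B = V_A × (R3‖R_L)/(R2 + R3‖R_L) = 17.39 × 3896/4286 = 15.8 V.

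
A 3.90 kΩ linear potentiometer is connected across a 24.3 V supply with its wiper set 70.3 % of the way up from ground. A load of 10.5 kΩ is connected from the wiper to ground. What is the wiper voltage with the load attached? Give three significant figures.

The wiper splits the pot into (1−α)R = 1.158 kΩ above and αR = 2.742 kΩ below.
Lower section ‖ load = 2.174 kΩ.
V_wiper = 24.3 × 2.174/(1.158 + 2.174) = 15.9 V.

V ≈ 15.9 V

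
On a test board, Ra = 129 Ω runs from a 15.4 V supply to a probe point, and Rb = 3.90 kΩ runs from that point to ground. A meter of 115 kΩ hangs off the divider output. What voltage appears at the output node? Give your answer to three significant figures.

The load sits in parallel with Rb: Rb‖R_L = (3900 × 115000) / (3900 + 115000) = 3772 Ω.
V_out = 15.4 × 3772 / (129 + 3772) = 15.4 × 3772/3901 = 14.9 V.
(Unloaded it would have been 14.9 V.)

V_out ≈ 14.9 V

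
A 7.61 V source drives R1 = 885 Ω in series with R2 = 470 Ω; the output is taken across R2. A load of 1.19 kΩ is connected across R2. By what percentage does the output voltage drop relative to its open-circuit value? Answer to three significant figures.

Unloaded V = 7.61 × 470/1355 = 2.640 V.
Loaded: R2‖R_L = 336.9 Ω, giving V = 7.61 × 336.9/1222 = 2.098 V.
Drop = (2.640 − 2.098) / 2.640 = 20.5 %.

20.5 %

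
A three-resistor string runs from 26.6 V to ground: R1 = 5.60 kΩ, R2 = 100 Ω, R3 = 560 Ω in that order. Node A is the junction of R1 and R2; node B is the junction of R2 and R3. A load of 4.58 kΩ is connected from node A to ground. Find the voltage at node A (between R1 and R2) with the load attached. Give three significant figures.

Below node A the series string R2+R3 = 660.0 Ω sits in parallel with the 4580 Ω load: 576.9 Ω.
V_A = 26.6 × 576.9/(5600 + 576.9) = 2.48 V.

V ≈ 2.48 V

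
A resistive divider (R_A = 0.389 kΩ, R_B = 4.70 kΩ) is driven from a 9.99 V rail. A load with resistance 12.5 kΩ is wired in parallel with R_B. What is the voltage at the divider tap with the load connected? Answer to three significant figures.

The load sits in parallel with R_B: R_B‖R_L = (4700 × 12500) / (4700 + 12500) = 3416 Ω.
V_out = 9.99 × 3416 / (389 + 3416) = 9.99 × 3416/3805 = 8.97 V.
(Unloaded it would have been 9.23 V.)

V_out ≈ 8.97 V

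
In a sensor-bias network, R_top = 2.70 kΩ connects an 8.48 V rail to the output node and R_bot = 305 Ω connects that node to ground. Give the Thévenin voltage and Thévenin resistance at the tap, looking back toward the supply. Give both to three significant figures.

V_th = 0.861 V, R_th = 274 Ω

V_th is the open-circuit tap voltage: 8.48 × 305/(2700 + 305) = 0.861 V.
With the supply zeroed, R_top and R_bot appear in parallel from the tap: R_th = R_top‖R_bot = (2700 × 305)/3005 = 274 Ω.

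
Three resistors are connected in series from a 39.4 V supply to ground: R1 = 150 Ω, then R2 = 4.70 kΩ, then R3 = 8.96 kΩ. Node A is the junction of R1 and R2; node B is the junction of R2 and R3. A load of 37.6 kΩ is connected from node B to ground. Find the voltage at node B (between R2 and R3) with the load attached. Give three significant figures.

V ≈ 23.6 V

At node B, R3 is in parallel with the load: R3‖R_L = 7236 Ω.
Below node A the resistance is R2 + (R3‖R_L) = 11940 Ω, so V_A = 39.4 × 11940/12090 = 38.91 V.
Then V_B = V_A × (R3‖R_L)/(R2 + R3‖R_L) = 38.91 × 7236/11940 = 23.6 V.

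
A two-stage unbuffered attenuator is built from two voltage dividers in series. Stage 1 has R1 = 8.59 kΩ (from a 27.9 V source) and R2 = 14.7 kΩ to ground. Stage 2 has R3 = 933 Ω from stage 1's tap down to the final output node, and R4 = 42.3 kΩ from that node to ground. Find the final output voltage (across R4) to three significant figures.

Stage 2 presents R3+R4 = 43230 Ω as a load on stage 1's tap.
Stage 1's lower leg becomes R2‖(R3+R4) = 10970 Ω, so V_mid = 27.9 × 10970/19560 = 15.65 V.
Stage 2 is itself unloaded: V_out = V_mid × R4/(R3+R4) = 15.65 × 42300/43230 = 15.3 V.

V_out ≈ 15.3 V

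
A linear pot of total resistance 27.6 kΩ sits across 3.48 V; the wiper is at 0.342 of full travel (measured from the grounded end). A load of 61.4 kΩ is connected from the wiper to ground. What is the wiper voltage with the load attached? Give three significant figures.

The wiper splits the pot into (1−α)R = 18.16 kΩ above and αR = 9.439 kΩ below.
Lower section ‖ load = 8.181 kΩ.
V_wiper = 3.48 × 8.181/(18.16 + 8.181) = 1.08 V.

V ≈ 1.08 V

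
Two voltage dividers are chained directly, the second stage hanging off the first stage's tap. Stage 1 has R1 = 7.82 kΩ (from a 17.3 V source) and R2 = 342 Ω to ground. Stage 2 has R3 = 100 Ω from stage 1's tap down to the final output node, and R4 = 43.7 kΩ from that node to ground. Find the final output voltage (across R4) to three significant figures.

V_out ≈ 0.718 V

Stage 2 presents R3+R4 = 43800 Ω as a load on stage 1's tap.
Stage 1's lower leg becomes R2‖(R3+R4) = 339.4 Ω, so V_mid = 17.3 × 339.4/8159 = 0.7195 V.
Stage 2 is itself unloaded: V_out = V_mid × R4/(R3+R4) = 0.7195 × 43700/43800 = 0.718 V.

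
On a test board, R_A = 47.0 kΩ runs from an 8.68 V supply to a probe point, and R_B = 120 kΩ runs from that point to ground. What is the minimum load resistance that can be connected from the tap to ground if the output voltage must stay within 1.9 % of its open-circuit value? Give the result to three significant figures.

Output resistance R_th = R_A‖R_B = (47.0 × 120)/167.0 = 33.77 kΩ.
The fractional drop is R_th/(R_th + R_L); requiring this ≤ 0.0190 gives R_L ≥ R_th(1/0.0190 − 1) = 33.77 × 51.63 = 1.74 MΩ.

R_L(min) ≈ 1.74 MΩ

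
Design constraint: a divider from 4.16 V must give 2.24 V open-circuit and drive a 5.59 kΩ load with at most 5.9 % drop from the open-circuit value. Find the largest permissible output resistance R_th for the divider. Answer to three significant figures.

Loading drop = R_th/(R_th + R_L) ≤ 0.0590, so R_th ≤ R_L · ε/(1−ε) = 5.59 kΩ × 0.0590/0.9410 = 350 Ω.
(Any R1, R2 with R2/(R1+R2) = 0.538 and R1‖R2 ≤ 350 Ω will meet the spec.)

R_th ≤ 350 Ω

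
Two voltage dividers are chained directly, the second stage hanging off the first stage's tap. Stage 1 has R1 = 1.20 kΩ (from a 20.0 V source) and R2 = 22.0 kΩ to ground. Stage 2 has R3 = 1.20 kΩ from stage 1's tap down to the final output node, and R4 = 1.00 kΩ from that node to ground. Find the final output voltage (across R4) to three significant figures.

V_out ≈ 5.68 V

Stage 2 presents R3+R4 = 2.200 kΩ as a load on stage 1's tap.
Stage 1's lower leg becomes R2‖(R3+R4) = 2.000 kΩ, so V_mid = 20.0 × 2.000/3.200 = 12.50 V.
Stage 2 is itself unloaded: V_out = V_mid × R4/(R3+R4) = 12.50 × 1.00/2.200 = 5.68 V.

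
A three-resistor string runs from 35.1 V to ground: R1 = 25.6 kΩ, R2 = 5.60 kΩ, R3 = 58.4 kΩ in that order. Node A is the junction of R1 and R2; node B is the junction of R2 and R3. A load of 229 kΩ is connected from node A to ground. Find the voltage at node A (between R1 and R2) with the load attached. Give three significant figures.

V ≈ 23.2 V

Below node A the series string R2+R3 = 64.00 kΩ sits in parallel with the 229 kΩ load: 50.02 kΩ.
V_A = 35.1 × 50.02/(25.6 + 50.02) = 23.2 V.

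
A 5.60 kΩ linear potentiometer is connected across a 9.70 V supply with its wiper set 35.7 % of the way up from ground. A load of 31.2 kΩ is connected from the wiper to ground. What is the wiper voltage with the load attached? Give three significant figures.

V ≈ 3.33 V

The wiper splits the pot into (1−α)R = 3.601 kΩ above and αR = 1.999 kΩ below.
Lower section ‖ load = 1.879 kΩ.
V_wiper = 9.70 × 1.879/(3.601 + 1.879) = 3.33 V.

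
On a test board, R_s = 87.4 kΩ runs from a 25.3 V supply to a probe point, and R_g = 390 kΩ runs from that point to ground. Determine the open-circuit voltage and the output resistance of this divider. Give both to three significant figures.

V_th = 20.7 V, R_th = 71.4 kΩ

V_th is the open-circuit tap voltage: 25.3 × 390/(87.4 + 390) = 20.7 V.
With the supply zeroed, R_s and R_g appear in parallel from the tap: R_th = R_s‖R_g = (87.4 × 390)/477.4 = 71.4 kΩ.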